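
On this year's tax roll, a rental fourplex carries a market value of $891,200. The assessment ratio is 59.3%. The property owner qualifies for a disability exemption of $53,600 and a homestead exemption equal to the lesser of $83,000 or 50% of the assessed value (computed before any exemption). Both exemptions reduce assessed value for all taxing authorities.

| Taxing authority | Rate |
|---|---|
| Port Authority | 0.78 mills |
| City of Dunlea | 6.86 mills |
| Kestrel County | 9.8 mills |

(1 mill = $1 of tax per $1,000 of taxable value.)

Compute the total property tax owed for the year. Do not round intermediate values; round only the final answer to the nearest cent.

Assessed value = $891,200 × 0.593 = $528,481.6
Homestead exemption = min($83,000, 50% × $528,481.6) = min($83,000, $264,240.8) = $83,000 (dollar cap binds)
Taxable value = $528,481.6 − $53,600 − $83,000 = $391,881.6
Port Authority: $391,881.6 × 0.00078 = $305.667648
City of Dunlea: $391,881.6 × 0.00686 = $2,688.307776
Kestrel County: $391,881.6 × 0.0098 = $3,840.43968
Total = $6,834.415104

$6,834.42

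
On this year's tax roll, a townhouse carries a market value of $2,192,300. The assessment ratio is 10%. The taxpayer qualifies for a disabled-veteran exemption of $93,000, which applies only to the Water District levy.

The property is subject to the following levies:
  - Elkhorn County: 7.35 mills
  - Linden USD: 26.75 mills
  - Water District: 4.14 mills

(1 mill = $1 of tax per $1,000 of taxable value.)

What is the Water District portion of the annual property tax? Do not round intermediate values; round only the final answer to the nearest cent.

$522.59

Assessed value = $2,192,300 × 0.1 = $219,230
Water District taxable value = $219,230 − $93,000 = $126,230
Water District levy = $126,230 × 0.00414 = $522.5922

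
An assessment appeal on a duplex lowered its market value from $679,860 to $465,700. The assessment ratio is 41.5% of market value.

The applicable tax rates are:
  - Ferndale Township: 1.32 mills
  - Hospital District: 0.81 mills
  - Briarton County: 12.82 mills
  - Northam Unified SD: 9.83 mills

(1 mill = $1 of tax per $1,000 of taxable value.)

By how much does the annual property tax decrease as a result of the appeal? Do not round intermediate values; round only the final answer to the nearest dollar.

Old assessed value = $679,860 × 0.415 = $282,141.9
New assessed value = $465,700 × 0.415 = $193,265.5
Combined rate = 0.00132 + 0.00081 + 0.01282 + 0.00983 = 0.02478
Old tax = $282,141.9 × 0.02478 = $6,991.476282
New tax = $193,265.5 × 0.02478 = $4,789.11909
Reduction = $6,991.476282 − $4,789.11909 = $2,202.357192

$2,202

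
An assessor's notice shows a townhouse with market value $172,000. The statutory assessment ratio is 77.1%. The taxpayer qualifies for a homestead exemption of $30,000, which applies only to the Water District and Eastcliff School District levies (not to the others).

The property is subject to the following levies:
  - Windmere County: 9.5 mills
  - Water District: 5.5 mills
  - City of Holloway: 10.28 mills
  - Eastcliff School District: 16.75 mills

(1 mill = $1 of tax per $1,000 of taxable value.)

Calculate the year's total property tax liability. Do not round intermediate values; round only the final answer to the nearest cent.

$4,906.18

Assessed value = $172,000 × 0.771 = $132,612
Windmere County: $132,612 × 0.0095 = $1,259.814
Water District: ($132,612 − $30,000) × 0.0055 = $102,612 × 0.0055 = $564.366
City of Holloway: $132,612 × 0.01028 = $1,363.25136
Eastcliff School District: ($132,612 − $30,000) × 0.01675 = $102,612 × 0.01675 = $1,718.751
Total = $4,906.18236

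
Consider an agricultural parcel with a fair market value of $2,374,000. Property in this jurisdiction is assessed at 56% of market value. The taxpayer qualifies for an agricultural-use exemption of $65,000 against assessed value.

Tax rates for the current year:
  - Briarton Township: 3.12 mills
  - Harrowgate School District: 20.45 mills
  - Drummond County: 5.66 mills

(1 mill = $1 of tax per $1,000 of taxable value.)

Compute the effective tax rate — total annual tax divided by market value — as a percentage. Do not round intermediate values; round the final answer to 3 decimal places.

1.557%

Assessed value = $2,374,000 × 0.56 = $1,329,440
Taxable value = $1,329,440 − $65,000 = $1,264,440
Briarton Township: $1,264,440 × 0.00312 = $3,945.0528
Harrowgate School District: $1,264,440 × 0.02045 = $25,857.798
Drummond County: $1,264,440 × 0.00566 = $7,156.7304
Total tax = $36,959.5812
Effective rate = $36,959.5812 ÷ $2,374,000 = 1.557% of market value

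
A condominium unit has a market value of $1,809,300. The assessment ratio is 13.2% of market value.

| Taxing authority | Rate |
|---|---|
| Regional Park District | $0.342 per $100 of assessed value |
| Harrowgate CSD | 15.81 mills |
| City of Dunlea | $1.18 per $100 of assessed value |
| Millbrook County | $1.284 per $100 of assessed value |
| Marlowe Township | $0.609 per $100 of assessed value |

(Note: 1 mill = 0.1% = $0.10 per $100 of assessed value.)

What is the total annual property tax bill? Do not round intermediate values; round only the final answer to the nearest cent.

$11,931.83

Assessed value = $1,809,300 × 0.132 = $238,827.6
Regional Park District: $238,827.6 × 0.00342 = $816.790392
Harrowgate CSD: $238,827.6 × 0.01581 = $3,775.864356
City of Dunlea: $238,827.6 × 0.0118 = $2,818.16568
Millbrook County: $238,827.6 × 0.01284 = $3,066.546384
Marlowe Township: $238,827.6 × 0.00609 = $1,454.460084
Total = $11,931.826896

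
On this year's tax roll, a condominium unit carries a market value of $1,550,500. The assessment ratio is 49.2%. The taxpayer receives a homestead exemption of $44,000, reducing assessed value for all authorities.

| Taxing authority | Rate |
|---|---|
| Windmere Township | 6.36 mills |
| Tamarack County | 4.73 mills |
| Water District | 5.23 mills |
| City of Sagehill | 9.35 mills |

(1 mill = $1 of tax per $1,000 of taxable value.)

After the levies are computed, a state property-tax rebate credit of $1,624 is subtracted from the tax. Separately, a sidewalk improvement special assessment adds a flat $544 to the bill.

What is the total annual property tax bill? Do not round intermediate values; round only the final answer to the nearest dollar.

Assessed value = $1,550,500 × 0.492 = $762,846
Taxable value = $762,846 − $44,000 = $718,846
Windmere Township: $718,846 × 0.00636 = $4,571.86056
Tamarack County: $718,846 × 0.00473 = $3,400.14158
Water District: $718,846 × 0.00523 = $3,759.56458
City of Sagehill: $718,846 × 0.00935 = $6,721.2101
Levies subtotal = $18,452.77682
After credit = $18,452.77682 − $1,624 = $16,828.77682
Total = $16,828.77682 + $544 = $17,372.77682

$17,373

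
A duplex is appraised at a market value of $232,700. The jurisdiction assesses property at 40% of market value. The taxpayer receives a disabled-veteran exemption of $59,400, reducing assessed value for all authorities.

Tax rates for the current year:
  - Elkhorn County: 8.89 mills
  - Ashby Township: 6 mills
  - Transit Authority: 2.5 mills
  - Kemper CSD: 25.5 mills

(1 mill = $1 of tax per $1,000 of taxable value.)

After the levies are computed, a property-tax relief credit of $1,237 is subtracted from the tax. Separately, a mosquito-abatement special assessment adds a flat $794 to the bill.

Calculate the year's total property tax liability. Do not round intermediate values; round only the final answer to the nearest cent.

$1,001.54

Assessed value = $232,700 × 0.4 = $93,080
Taxable value = $93,080 − $59,400 = $33,680
Elkhorn County: $33,680 × 0.00889 = $299.4152
Ashby Township: $33,680 × 0.006 = $202.08
Transit Authority: $33,680 × 0.0025 = $84.2
Kemper CSD: $33,680 × 0.0255 = $858.84
Levies subtotal = $1,444.5352
After credit = $1,444.5352 − $1,237 = $207.5352
Total = $207.5352 + $794 = $1,001.5352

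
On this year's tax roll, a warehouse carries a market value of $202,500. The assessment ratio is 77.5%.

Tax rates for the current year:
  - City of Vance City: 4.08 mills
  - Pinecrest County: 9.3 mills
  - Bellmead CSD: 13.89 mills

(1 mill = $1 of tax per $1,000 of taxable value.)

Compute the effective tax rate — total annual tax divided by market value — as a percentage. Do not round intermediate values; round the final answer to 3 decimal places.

2.113%

Assessed value = $202,500 × 0.775 = $156,937.5
City of Vance City: $156,937.5 × 0.00408 = $640.305
Pinecrest County: $156,937.5 × 0.0093 = $1,459.51875
Bellmead CSD: $156,937.5 × 0.01389 = $2,179.861875
Total tax = $4,279.685625
Effective rate = $4,279.685625 ÷ $202,500 = 2.113% of market value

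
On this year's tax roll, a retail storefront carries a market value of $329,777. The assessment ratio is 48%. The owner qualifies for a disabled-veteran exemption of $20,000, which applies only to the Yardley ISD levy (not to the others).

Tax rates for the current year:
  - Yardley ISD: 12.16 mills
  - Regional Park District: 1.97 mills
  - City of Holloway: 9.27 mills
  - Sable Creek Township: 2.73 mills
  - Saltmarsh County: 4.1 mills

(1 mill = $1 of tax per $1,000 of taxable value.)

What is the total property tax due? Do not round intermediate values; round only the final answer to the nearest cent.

Assessed value = $329,777 × 0.48 = $158,292.96
Yardley ISD: ($158,292.96 − $20,000) × 0.01216 = $138,292.96 × 0.01216 = $1,681.6423936
Regional Park District: $158,292.96 × 0.00197 = $311.8371312
City of Holloway: $158,292.96 × 0.00927 = $1,467.3757392
Sable Creek Township: $158,292.96 × 0.00273 = $432.1397808
Saltmarsh County: $158,292.96 × 0.0041 = $649.001136
Total = $4,541.9961808

$4,542.00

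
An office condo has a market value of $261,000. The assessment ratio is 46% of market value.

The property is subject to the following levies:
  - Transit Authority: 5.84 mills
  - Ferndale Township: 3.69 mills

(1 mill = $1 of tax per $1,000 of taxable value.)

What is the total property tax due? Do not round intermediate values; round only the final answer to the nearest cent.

Assessed value = $261,000 × 0.46 = $120,060
Transit Authority: $120,060 × 0.00584 = $701.1504
Ferndale Township: $120,060 × 0.00369 = $443.0214
Total = $701.1504 + $443.0214 = $1,144.1718

$1,144.17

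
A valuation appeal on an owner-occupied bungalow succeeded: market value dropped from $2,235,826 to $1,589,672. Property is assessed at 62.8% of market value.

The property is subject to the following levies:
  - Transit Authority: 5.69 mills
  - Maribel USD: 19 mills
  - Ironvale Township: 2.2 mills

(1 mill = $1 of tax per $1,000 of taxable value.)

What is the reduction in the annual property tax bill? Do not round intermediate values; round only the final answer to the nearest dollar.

$10,912

Old assessed value = $2,235,826 × 0.628 = $1,404,098.728
New assessed value = $1,589,672 × 0.628 = $998,314.016
Combined rate = 0.00569 + 0.019 + 0.0022 = 0.02689
Old tax = $1,404,098.728 × 0.02689 = $37,756.21479592
New tax = $998,314.016 × 0.02689 = $26,844.66389024
Reduction = $37,756.21479592 − $26,844.66389024 = $10,911.55090568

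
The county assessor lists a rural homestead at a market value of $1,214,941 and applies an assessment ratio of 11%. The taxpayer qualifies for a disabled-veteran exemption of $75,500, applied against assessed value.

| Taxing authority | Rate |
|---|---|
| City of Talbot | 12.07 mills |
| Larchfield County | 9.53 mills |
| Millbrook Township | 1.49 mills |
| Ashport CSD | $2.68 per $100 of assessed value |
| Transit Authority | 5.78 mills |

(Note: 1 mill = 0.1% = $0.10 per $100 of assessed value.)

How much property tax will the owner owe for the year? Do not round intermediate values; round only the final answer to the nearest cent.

Assessed value = $1,214,941 × 0.11 = $133,643.51
Taxable value = $133,643.51 − $75,500 = $58,143.51
City of Talbot: $58,143.51 × 0.01207 = $701.7921657
Larchfield County: $58,143.51 × 0.00953 = $554.1076503
Millbrook Township: $58,143.51 × 0.00149 = $86.6338299
Ashport CSD: $58,143.51 × 0.0268 = $1,558.246068
Transit Authority: $58,143.51 × 0.00578 = $336.0694878
Total = $3,236.8492017

$3,236.85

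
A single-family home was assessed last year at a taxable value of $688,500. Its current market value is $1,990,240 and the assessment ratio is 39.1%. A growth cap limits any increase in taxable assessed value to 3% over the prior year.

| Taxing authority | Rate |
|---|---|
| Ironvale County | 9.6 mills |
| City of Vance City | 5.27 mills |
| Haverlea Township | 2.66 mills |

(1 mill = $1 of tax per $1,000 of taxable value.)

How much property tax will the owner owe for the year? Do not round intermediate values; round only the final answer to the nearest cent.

Uncapped assessed value = $1,990,240 × 0.391 = $778,183.84
Cap limit = $688,500 × 1.03 = $709,155
Taxable assessed value = min($778,183.84, $709,155) = $709,155 (cap binds)
Ironvale County: $709,155 × 0.0096 = $6,807.888
City of Vance City: $709,155 × 0.00527 = $3,737.24685
Haverlea Township: $709,155 × 0.00266 = $1,886.3523
Total = $12,431.48715

$12,431.49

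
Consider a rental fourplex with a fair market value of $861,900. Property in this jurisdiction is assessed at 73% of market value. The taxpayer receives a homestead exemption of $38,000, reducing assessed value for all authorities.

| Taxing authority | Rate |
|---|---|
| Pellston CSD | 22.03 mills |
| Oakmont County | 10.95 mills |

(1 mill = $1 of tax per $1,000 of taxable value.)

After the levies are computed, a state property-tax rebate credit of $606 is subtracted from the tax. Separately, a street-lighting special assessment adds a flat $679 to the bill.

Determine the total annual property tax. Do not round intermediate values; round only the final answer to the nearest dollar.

$19,570

Assessed value = $861,900 × 0.73 = $629,187
Taxable value = $629,187 − $38,000 = $591,187
Pellston CSD: $591,187 × 0.02203 = $13,023.84961
Oakmont County: $591,187 × 0.01095 = $6,473.49765
Levies subtotal = $19,497.34726
After credit = $19,497.34726 − $606 = $18,891.34726
Total = $18,891.34726 + $679 = $19,570.34726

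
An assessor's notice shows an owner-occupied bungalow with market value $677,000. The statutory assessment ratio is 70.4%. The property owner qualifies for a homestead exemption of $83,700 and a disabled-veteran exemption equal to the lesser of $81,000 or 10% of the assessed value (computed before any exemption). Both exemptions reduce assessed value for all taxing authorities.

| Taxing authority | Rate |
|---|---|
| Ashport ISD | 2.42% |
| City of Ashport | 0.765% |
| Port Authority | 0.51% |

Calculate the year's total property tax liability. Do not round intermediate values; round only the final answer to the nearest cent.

$12,756.88

Assessed value = $677,000 × 0.704 = $476,608
Disabled-veteran exemption = min($81,000, 10% × $476,608) = min($81,000, $47,660.8) = $47,660.8 (percentage binds)
Taxable value = $476,608 − $83,700 − $47,660.8 = $345,247.2
Ashport ISD: $345,247.2 × 0.0242 = $8,354.98224
City of Ashport: $345,247.2 × 0.00765 = $2,641.14108
Port Authority: $345,247.2 × 0.0051 = $1,760.76072
Total = $12,756.88404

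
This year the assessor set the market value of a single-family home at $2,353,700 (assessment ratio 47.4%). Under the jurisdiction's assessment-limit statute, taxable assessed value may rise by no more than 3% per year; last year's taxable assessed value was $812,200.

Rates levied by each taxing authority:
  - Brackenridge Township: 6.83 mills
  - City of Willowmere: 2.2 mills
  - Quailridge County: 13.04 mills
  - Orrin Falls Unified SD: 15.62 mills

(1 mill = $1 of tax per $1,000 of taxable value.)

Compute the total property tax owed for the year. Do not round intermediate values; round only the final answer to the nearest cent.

Uncapped assessed value = $2,353,700 × 0.474 = $1,115,653.8
Cap limit = $812,200 × 1.03 = $836,566
Taxable assessed value = min($1,115,653.8, $836,566) = $836,566 (cap binds)
Brackenridge Township: $836,566 × 0.00683 = $5,713.74578
City of Willowmere: $836,566 × 0.0022 = $1,840.4452
Quailridge County: $836,566 × 0.01304 = $10,908.82064
Orrin Falls Unified SD: $836,566 × 0.01562 = $13,067.16092
Total = $31,530.17254

$31,530.17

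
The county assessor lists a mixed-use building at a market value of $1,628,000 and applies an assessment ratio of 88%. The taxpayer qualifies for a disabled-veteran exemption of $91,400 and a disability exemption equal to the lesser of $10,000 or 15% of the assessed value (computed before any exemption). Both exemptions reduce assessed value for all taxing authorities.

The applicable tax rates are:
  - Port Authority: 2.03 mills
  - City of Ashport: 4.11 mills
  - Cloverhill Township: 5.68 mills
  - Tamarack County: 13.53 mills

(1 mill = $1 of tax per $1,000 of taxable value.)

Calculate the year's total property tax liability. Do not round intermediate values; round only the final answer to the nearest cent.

Assessed value = $1,628,000 × 0.88 = $1,432,640
Disability exemption = min($10,000, 15% × $1,432,640) = min($10,000, $214,896) = $10,000 (dollar cap binds)
Taxable value = $1,432,640 − $91,400 − $10,000 = $1,331,240
Port Authority: $1,331,240 × 0.00203 = $2,702.4172
City of Ashport: $1,331,240 × 0.00411 = $5,471.3964
Cloverhill Township: $1,331,240 × 0.00568 = $7,561.4432
Tamarack County: $1,331,240 × 0.01353 = $18,011.6772
Total = $33,746.934

$33,746.93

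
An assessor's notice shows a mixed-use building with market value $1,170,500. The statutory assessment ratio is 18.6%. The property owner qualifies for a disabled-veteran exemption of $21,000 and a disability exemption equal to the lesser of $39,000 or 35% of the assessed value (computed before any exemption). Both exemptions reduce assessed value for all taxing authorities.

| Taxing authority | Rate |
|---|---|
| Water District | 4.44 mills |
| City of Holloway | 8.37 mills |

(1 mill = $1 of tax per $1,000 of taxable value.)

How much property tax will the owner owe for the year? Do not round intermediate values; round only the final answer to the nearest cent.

Assessed value = $1,170,500 × 0.186 = $217,713
Disability exemption = min($39,000, 35% × $217,713) = min($39,000, $76,199.55) = $39,000 (dollar cap binds)
Taxable value = $217,713 − $21,000 − $39,000 = $157,713
Water District: $157,713 × 0.00444 = $700.24572
City of Holloway: $157,713 × 0.00837 = $1,320.05781
Total = $2,020.30353

$2,020.30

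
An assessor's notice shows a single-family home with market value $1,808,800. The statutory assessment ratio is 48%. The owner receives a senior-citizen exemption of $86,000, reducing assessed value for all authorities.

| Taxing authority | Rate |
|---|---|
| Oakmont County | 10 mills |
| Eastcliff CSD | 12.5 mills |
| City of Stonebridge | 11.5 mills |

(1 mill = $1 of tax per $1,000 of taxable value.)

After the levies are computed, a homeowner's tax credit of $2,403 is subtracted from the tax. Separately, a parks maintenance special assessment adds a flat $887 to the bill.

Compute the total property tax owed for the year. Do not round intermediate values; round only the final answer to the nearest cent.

$25,079.62

Assessed value = $1,808,800 × 0.48 = $868,224
Taxable value = $868,224 − $86,000 = $782,224
Oakmont County: $782,224 × 0.01 = $7,822.24
Eastcliff CSD: $782,224 × 0.0125 = $9,777.8
City of Stonebridge: $782,224 × 0.0115 = $8,995.576
Levies subtotal = $26,595.616
After credit = $26,595.616 − $2,403 = $24,192.616
Total = $24,192.616 + $887 = $25,079.616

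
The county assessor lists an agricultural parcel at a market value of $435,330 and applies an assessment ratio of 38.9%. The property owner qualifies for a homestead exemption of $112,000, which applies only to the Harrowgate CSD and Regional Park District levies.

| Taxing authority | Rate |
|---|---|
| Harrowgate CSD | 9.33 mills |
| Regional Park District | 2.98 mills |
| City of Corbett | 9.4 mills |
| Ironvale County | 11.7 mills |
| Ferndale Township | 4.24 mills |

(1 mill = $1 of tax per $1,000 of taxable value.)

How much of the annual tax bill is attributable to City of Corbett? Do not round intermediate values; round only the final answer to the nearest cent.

Assessed value = $435,330 × 0.389 = $169,343.37
City of Corbett taxable value = $169,343.37 (exemption does not apply)
City of Corbett levy = $169,343.37 × 0.0094 = $1,591.827678

$1,591.83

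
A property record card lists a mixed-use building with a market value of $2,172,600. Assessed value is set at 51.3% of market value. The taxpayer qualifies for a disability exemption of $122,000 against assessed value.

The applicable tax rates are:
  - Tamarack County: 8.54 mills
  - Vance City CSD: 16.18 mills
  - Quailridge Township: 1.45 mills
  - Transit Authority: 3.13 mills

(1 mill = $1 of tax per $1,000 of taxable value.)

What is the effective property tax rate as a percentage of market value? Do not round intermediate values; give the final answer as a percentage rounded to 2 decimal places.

1.34%

Assessed value = $2,172,600 × 0.513 = $1,114,543.8
Taxable value = $1,114,543.8 − $122,000 = $992,543.8
Tamarack County: $992,543.8 × 0.00854 = $8,476.324052
Vance City CSD: $992,543.8 × 0.01618 = $16,059.358684
Quailridge Township: $992,543.8 × 0.00145 = $1,439.18851
Transit Authority: $992,543.8 × 0.00313 = $3,106.662094
Total tax = $29,081.53334
Effective rate = $29,081.53334 ÷ $2,172,600 = 1.34% of market value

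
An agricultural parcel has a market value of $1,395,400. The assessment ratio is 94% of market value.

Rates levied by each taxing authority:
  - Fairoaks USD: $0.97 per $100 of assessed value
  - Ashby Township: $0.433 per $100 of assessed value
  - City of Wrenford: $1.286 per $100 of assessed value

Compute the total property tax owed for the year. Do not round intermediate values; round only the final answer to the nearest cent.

Assessed value = $1,395,400 × 0.94 = $1,311,676
Fairoaks USD: $1,311,676 × 0.0097 = $12,723.2572
Ashby Township: $1,311,676 × 0.00433 = $5,679.55708
City of Wrenford: $1,311,676 × 0.01286 = $16,868.15336
Total = $12,723.2572 + $5,679.55708 + $16,868.15336 = $35,270.96764

$35,270.97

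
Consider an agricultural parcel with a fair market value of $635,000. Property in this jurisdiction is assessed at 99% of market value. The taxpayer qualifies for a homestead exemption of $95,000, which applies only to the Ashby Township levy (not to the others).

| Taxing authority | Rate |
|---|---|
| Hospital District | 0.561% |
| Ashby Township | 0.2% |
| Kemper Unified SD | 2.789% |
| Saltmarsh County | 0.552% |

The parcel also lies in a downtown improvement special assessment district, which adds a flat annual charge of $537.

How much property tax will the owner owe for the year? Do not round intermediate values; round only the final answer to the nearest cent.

Assessed value = $635,000 × 0.99 = $628,650
Hospital District: $628,650 × 0.00561 = $3,526.7265
Ashby Township: ($628,650 − $95,000) × 0.002 = $533,650 × 0.002 = $1,067.3
Kemper Unified SD: $628,650 × 0.02789 = $17,533.0485
Saltmarsh County: $628,650 × 0.00552 = $3,470.148
Levies subtotal = $25,597.223
Total = $25,597.223 + $537 = $26,134.223

$26,134.22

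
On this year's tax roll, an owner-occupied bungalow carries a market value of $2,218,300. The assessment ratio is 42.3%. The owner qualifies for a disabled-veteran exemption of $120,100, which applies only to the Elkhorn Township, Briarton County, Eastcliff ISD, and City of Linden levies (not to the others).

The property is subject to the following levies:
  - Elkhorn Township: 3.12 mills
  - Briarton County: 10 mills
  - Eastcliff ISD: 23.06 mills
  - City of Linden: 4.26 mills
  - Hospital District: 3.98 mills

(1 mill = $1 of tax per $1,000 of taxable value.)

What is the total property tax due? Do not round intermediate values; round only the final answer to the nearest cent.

$36,824.26

Assessed value = $2,218,300 × 0.423 = $938,340.9
Elkhorn Township: ($938,340.9 − $120,100) × 0.00312 = $818,240.9 × 0.00312 = $2,552.911608
Briarton County: ($938,340.9 − $120,100) × 0.01 = $818,240.9 × 0.01 = $8,182.409
Eastcliff ISD: ($938,340.9 − $120,100) × 0.02306 = $818,240.9 × 0.02306 = $18,868.635154
City of Linden: ($938,340.9 − $120,100) × 0.00426 = $818,240.9 × 0.00426 = $3,485.706234
Hospital District: $938,340.9 × 0.00398 = $3,734.596782
Total = $36,824.258778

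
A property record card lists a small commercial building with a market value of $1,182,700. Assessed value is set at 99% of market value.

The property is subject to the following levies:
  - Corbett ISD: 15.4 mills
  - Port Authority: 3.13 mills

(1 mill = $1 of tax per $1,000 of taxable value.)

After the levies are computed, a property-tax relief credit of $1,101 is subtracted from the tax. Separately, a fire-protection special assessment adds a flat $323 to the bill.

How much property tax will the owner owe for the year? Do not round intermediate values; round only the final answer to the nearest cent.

$20,918.28

Assessed value = $1,182,700 × 0.99 = $1,170,873
Corbett ISD: $1,170,873 × 0.0154 = $18,031.4442
Port Authority: $1,170,873 × 0.00313 = $3,664.83249
Levies subtotal = $21,696.27669
After credit = $21,696.27669 − $1,101 = $20,595.27669
Total = $20,595.27669 + $323 = $20,918.27669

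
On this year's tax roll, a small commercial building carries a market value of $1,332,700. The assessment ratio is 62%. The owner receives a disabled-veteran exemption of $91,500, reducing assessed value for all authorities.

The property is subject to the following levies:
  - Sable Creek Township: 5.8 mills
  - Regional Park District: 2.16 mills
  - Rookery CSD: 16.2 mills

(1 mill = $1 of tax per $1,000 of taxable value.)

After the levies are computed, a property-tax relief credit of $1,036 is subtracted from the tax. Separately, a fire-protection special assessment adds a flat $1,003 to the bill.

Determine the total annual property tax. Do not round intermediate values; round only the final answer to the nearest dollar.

$17,719

Assessed value = $1,332,700 × 0.62 = $826,274
Taxable value = $826,274 − $91,500 = $734,774
Sable Creek Township: $734,774 × 0.0058 = $4,261.6892
Regional Park District: $734,774 × 0.00216 = $1,587.11184
Rookery CSD: $734,774 × 0.0162 = $11,903.3388
Levies subtotal = $17,752.13984
After credit = $17,752.13984 − $1,036 = $16,716.13984
Total = $16,716.13984 + $1,003 = $17,719.13984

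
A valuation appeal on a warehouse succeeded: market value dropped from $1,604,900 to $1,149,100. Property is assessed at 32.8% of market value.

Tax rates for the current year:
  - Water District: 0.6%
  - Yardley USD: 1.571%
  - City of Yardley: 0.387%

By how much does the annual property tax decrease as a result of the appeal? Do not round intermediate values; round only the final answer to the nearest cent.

Old assessed value = $1,604,900 × 0.328 = $526,407.2
New assessed value = $1,149,100 × 0.328 = $376,904.8
Combined rate = 0.006 + 0.01571 + 0.00387 = 0.02558
Old tax = $526,407.2 × 0.02558 = $13,465.496176
New tax = $376,904.8 × 0.02558 = $9,641.224784
Reduction = $13,465.496176 − $9,641.224784 = $3,824.271392

$3,824.27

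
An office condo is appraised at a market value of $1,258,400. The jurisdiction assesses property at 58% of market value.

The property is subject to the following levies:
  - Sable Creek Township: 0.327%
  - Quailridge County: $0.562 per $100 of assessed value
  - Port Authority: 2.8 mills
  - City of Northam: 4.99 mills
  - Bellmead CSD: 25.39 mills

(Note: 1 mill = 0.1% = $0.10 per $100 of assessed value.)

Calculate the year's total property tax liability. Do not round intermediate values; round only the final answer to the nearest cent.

$30,705.72

Assessed value = $1,258,400 × 0.58 = $729,872
Sable Creek Township: $729,872 × 0.00327 = $2,386.68144
Quailridge County: $729,872 × 0.00562 = $4,101.88064
Port Authority: $729,872 × 0.0028 = $2,043.6416
City of Northam: $729,872 × 0.00499 = $3,642.06128
Bellmead CSD: $729,872 × 0.02539 = $18,531.45008
Total = $30,705.71504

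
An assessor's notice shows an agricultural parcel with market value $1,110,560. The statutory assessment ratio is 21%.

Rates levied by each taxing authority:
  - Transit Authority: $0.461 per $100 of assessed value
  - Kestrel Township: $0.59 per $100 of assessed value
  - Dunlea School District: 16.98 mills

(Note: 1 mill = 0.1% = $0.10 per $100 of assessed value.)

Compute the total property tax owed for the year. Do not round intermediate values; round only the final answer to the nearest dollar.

$6,411

Assessed value = $1,110,560 × 0.21 = $233,217.6
Transit Authority: $233,217.6 × 0.00461 = $1,075.133136
Kestrel Township: $233,217.6 × 0.0059 = $1,375.98384
Dunlea School District: $233,217.6 × 0.01698 = $3,960.034848
Total = $6,411.151824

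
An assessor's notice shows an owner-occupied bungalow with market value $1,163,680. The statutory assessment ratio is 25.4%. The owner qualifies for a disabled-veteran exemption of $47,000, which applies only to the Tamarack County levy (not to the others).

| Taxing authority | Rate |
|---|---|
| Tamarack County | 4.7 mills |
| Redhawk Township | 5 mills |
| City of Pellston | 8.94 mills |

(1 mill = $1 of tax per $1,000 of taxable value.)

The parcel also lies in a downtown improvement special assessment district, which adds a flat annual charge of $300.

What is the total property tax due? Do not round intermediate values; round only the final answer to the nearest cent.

Assessed value = $1,163,680 × 0.254 = $295,574.72
Tamarack County: ($295,574.72 − $47,000) × 0.0047 = $248,574.72 × 0.0047 = $1,168.301184
Redhawk Township: $295,574.72 × 0.005 = $1,477.8736
City of Pellston: $295,574.72 × 0.00894 = $2,642.4379968
Levies subtotal = $5,288.6127808
Total = $5,288.6127808 + $300 = $5,588.6127808

$5,588.61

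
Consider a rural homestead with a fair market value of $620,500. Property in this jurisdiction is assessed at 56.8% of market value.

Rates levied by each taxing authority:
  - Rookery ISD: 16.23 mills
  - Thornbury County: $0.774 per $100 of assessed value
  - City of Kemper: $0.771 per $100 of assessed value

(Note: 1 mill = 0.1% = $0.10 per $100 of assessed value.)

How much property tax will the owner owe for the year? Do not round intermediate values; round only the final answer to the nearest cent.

$11,165.43

Assessed value = $620,500 × 0.568 = $352,444
Rookery ISD: $352,444 × 0.01623 = $5,720.16612
Thornbury County: $352,444 × 0.00774 = $2,727.91656
City of Kemper: $352,444 × 0.00771 = $2,717.34324
Total = $11,165.42592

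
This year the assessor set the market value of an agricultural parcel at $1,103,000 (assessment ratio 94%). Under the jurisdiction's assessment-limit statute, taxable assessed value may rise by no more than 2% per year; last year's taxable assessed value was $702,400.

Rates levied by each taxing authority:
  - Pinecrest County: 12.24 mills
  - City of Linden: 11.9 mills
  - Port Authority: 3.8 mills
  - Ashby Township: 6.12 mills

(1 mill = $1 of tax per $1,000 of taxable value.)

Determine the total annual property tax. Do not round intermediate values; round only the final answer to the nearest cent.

Uncapped assessed value = $1,103,000 × 0.94 = $1,036,820
Cap limit = $702,400 × 1.02 = $716,448
Taxable assessed value = min($1,036,820, $716,448) = $716,448 (cap binds)
Pinecrest County: $716,448 × 0.01224 = $8,769.32352
City of Linden: $716,448 × 0.0119 = $8,525.7312
Port Authority: $716,448 × 0.0038 = $2,722.5024
Ashby Township: $716,448 × 0.00612 = $4,384.66176
Total = $24,402.21888

$24,402.22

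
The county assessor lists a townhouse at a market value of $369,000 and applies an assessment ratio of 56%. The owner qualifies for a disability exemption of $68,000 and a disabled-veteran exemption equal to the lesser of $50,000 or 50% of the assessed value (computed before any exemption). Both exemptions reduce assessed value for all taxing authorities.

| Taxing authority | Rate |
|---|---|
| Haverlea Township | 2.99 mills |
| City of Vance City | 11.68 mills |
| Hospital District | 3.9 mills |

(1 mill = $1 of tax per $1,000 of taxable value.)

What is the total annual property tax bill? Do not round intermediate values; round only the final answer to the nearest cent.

$1,646.04

Assessed value = $369,000 × 0.56 = $206,640
Disabled-veteran exemption = min($50,000, 50% × $206,640) = min($50,000, $103,320) = $50,000 (dollar cap binds)
Taxable value = $206,640 − $68,000 − $50,000 = $88,640
Haverlea Township: $88,640 × 0.00299 = $265.0336
City of Vance City: $88,640 × 0.01168 = $1,035.3152
Hospital District: $88,640 × 0.0039 = $345.696
Total = $1,646.0448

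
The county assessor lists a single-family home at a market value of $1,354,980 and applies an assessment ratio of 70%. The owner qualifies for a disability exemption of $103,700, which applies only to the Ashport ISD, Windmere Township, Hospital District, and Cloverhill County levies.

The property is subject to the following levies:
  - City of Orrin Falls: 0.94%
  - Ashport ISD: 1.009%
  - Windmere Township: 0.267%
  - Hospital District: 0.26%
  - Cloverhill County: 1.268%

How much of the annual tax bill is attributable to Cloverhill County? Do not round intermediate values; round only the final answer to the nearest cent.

$10,711.89

Assessed value = $1,354,980 × 0.7 = $948,486
Cloverhill County taxable value = $948,486 − $103,700 = $844,786
Cloverhill County levy = $844,786 × 0.01268 = $10,711.88648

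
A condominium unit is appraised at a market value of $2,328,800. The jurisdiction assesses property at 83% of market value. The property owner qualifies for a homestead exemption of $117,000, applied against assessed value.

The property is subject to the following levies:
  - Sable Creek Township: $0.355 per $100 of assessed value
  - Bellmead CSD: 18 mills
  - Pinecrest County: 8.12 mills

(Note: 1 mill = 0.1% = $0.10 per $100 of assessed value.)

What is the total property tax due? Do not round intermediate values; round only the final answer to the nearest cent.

Assessed value = $2,328,800 × 0.83 = $1,932,904
Taxable value = $1,932,904 − $117,000 = $1,815,904
Sable Creek Township: $1,815,904 × 0.00355 = $6,446.4592
Bellmead CSD: $1,815,904 × 0.018 = $32,686.272
Pinecrest County: $1,815,904 × 0.00812 = $14,745.14048
Total = $53,877.87168

$53,877.87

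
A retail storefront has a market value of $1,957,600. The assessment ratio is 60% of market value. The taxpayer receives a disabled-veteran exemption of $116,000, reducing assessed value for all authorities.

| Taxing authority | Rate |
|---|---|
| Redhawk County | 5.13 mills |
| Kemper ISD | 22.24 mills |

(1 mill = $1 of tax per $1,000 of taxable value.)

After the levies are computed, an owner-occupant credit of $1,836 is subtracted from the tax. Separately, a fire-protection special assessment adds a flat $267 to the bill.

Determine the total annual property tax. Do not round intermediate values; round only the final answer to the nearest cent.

$27,403.79

Assessed value = $1,957,600 × 0.6 = $1,174,560
Taxable value = $1,174,560 − $116,000 = $1,058,560
Redhawk County: $1,058,560 × 0.00513 = $5,430.4128
Kemper ISD: $1,058,560 × 0.02224 = $23,542.3744
Levies subtotal = $28,972.7872
After credit = $28,972.7872 − $1,836 = $27,136.7872
Total = $27,136.7872 + $267 = $27,403.7872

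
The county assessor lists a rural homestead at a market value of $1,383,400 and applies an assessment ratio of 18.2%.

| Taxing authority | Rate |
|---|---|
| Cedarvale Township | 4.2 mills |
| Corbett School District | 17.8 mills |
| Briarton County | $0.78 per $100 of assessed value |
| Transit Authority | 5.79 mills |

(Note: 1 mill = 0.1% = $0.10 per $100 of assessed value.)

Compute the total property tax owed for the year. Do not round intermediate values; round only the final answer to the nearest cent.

Assessed value = $1,383,400 × 0.182 = $251,778.8
Cedarvale Township: $251,778.8 × 0.0042 = $1,057.47096
Corbett School District: $251,778.8 × 0.0178 = $4,481.66264
Briarton County: $251,778.8 × 0.0078 = $1,963.87464
Transit Authority: $251,778.8 × 0.00579 = $1,457.799252
Total = $8,960.807492

$8,960.81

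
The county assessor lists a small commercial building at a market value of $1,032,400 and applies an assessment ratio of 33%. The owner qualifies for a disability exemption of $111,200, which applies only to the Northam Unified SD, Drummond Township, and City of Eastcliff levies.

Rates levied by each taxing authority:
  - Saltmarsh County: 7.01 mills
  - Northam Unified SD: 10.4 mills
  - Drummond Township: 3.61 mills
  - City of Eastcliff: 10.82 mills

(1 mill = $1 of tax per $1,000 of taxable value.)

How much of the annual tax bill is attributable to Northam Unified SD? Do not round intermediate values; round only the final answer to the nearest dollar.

$2,387

Assessed value = $1,032,400 × 0.33 = $340,692
Northam Unified SD taxable value = $340,692 − $111,200 = $229,492
Northam Unified SD levy = $229,492 × 0.0104 = $2,386.7168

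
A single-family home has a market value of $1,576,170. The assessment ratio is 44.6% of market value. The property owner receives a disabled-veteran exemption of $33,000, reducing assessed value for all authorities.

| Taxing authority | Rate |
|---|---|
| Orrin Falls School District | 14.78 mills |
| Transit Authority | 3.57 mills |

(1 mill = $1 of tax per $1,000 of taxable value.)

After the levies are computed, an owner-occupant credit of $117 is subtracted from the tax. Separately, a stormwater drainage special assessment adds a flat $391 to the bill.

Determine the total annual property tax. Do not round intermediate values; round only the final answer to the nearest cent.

Assessed value = $1,576,170 × 0.446 = $702,971.82
Taxable value = $702,971.82 − $33,000 = $669,971.82
Orrin Falls School District: $669,971.82 × 0.01478 = $9,902.1834996
Transit Authority: $669,971.82 × 0.00357 = $2,391.7993974
Levies subtotal = $12,293.982897
After credit = $12,293.982897 − $117 = $12,176.982897
Total = $12,176.982897 + $391 = $12,567.982897

$12,567.98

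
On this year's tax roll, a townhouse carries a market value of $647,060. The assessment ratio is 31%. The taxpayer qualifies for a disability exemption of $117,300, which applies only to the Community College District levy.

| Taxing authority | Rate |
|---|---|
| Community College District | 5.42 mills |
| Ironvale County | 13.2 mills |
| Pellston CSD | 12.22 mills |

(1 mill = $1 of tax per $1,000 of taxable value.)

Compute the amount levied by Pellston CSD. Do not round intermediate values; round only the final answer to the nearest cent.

$2,451.19

Assessed value = $647,060 × 0.31 = $200,588.6
Pellston CSD taxable value = $200,588.6 (exemption does not apply)
Pellston CSD levy = $200,588.6 × 0.01222 = $2,451.192692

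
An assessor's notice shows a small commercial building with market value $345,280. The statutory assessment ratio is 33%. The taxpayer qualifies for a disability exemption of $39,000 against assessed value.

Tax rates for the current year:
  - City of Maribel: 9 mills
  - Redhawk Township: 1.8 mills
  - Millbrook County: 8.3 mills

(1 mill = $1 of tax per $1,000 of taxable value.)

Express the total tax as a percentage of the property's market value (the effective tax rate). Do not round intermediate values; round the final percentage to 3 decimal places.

Assessed value = $345,280 × 0.33 = $113,942.4
Taxable value = $113,942.4 − $39,000 = $74,942.4
City of Maribel: $74,942.4 × 0.009 = $674.4816
Redhawk Township: $74,942.4 × 0.0018 = $134.89632
Millbrook County: $74,942.4 × 0.0083 = $622.02192
Total tax = $1,431.39984
Effective rate = $1,431.39984 ÷ $345,280 = 0.415% of market value

0.415%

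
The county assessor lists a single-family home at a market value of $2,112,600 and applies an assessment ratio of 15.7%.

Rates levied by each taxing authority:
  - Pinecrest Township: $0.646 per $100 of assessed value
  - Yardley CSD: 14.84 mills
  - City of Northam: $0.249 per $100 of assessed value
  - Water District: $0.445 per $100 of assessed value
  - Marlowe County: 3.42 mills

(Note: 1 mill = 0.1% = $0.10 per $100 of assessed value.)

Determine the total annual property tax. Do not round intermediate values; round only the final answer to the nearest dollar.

$10,501

Assessed value = $2,112,600 × 0.157 = $331,678.2
Pinecrest Township: $331,678.2 × 0.00646 = $2,142.641172
Yardley CSD: $331,678.2 × 0.01484 = $4,922.104488
City of Northam: $331,678.2 × 0.00249 = $825.878718
Water District: $331,678.2 × 0.00445 = $1,475.96799
Marlowe County: $331,678.2 × 0.00342 = $1,134.339444
Total = $10,500.931812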